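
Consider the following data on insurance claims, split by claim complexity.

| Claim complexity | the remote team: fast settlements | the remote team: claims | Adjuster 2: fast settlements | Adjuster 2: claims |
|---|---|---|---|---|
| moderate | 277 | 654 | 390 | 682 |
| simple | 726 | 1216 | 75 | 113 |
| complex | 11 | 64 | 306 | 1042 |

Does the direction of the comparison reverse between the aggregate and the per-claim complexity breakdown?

Yes

Moderate: the remote team 277/654 = 42.4%, Adjuster 2 390/682 = 57.2% → Adjuster 2
Simple: the remote team 726/1216 = 59.7%, Adjuster 2 75/113 = 66.4% → Adjuster 2
Complex: the remote team 11/64 = 17.2%, Adjuster 2 306/1042 = 29.4% → Adjuster 2
Overall: the remote team 1014/1934 = 52.4%, Adjuster 2 771/1837 = 42.0% → the remote team
Adjuster 2 wins each claim group but the remote team wins overall — the comparison reverses. Adjuster 2's claims skew toward complex, which has a lower base rate.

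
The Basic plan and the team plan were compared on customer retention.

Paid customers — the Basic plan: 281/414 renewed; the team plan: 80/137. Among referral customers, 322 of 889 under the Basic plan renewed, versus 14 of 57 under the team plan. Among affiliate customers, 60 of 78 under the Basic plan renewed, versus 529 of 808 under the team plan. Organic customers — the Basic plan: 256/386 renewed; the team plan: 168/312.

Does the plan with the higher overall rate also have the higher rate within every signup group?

Paid: the Basic plan 281/414 = 67.9%, the team plan 80/137 = 58.4% → the Basic plan
Referral: the Basic plan 322/889 = 36.2%, the team plan 14/57 = 24.6% → the Basic plan
Affiliate: the Basic plan 60/78 = 76.9%, the team plan 529/808 = 65.5% → the Basic plan
Organic: the Basic plan 256/386 = 66.3%, the team plan 168/312 = 53.8% → the Basic plan
Overall: the Basic plan 919/1767 = 52.0%, the team plan 791/1314 = 60.2% → the team plan
The Basic plan wins each signup group but the team plan wins overall — the comparison reverses. The Basic plan's customers skew toward referral, which has a lower base rate.

No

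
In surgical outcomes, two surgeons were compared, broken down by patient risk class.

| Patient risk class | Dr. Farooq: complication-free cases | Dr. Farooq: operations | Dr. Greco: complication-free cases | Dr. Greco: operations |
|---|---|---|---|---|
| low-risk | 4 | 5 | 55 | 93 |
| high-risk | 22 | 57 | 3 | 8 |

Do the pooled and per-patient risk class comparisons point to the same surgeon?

Low-risk: Dr. Farooq 4/5 = 80.0%, Dr. Greco 55/93 = 59.1% → Dr. Farooq
High-risk: Dr. Farooq 22/57 = 38.6%, Dr. Greco 3/8 = 37.5% → Dr. Farooq
Overall: Dr. Farooq 26/62 = 41.9%, Dr. Greco 58/101 = 57.4% → Dr. Greco
Dr. Farooq wins each patient risk group but Dr. Greco wins overall — the comparison reverses. Dr. Farooq's operations skew toward high-risk, which has a lower base rate.

No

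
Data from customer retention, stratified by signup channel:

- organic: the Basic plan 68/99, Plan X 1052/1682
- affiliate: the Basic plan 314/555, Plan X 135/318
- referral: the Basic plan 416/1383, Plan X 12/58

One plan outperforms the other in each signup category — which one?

the Basic plan

Organic: the Basic plan 68/99 = 68.7%, Plan X 1052/1682 = 62.5% → the Basic plan
Affiliate: the Basic plan 314/555 = 56.6%, Plan X 135/318 = 42.5% → the Basic plan
Referral: the Basic plan 416/1383 = 30.1%, Plan X 12/58 = 20.7% → the Basic plan
The Basic plan has the higher rate in all 3 groups.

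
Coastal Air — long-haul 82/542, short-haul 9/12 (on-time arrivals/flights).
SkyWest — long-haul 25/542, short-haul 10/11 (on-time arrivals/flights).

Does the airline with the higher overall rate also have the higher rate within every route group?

No

Long-haul: Coastal Air 82/542 = 15.1%, SkyWest 25/542 = 4.6% → Coastal Air
Short-haul: Coastal Air 9/12 = 75.0%, SkyWest 10/11 = 90.9% → SkyWest
Overall: Coastal Air 91/554 = 16.4%, SkyWest 35/553 = 6.3% → Coastal Air
Neither sweeps: Coastal Air wins 1 of 2 groups, SkyWest wins 1. Coastal Air wins overall but not every group — no Simpson reversal.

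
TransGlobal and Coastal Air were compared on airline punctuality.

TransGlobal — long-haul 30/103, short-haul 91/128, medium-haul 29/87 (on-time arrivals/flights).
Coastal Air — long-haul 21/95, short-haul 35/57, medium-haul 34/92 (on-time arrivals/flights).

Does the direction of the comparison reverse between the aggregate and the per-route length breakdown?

No

Long-haul: TransGlobal 30/103 = 29.1%, Coastal Air 21/95 = 22.1% → TransGlobal
Short-haul: TransGlobal 91/128 = 71.1%, Coastal Air 35/57 = 61.4% → TransGlobal
Medium-haul: TransGlobal 29/87 = 33.3%, Coastal Air 34/92 = 37.0% → Coastal Air
Overall: TransGlobal 150/318 = 47.2%, Coastal Air 90/244 = 36.9% → TransGlobal
Neither sweeps: TransGlobal wins 2 of 3 groups, Coastal Air wins 1. TransGlobal wins overall but not every group — no Simpson reversal.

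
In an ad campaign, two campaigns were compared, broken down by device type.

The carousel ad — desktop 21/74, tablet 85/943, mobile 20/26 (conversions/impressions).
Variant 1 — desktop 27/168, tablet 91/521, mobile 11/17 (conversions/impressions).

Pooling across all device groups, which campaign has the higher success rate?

Desktop: the carousel ad 21/74 = 28.4%, Variant 1 27/168 = 16.1% → the carousel ad
Tablet: the carousel ad 85/943 = 9.0%, Variant 1 91/521 = 17.5% → Variant 1
Mobile: the carousel ad 20/26 = 76.9%, Variant 1 11/17 = 64.7% → the carousel ad
Overall: the carousel ad 126/1043 = 12.1%, Variant 1 129/706 = 18.3% → Variant 1
(Neither sweeps every device group, but Variant 1 has the higher pooled rate.)

Variant 1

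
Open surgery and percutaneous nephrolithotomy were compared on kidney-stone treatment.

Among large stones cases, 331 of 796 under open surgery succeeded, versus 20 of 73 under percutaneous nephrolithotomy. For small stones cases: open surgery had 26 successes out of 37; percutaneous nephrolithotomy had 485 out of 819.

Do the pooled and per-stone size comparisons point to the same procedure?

No

Large stones: open surgery 331/796 = 41.6%, percutaneous nephrolithotomy 20/73 = 27.4% → open surgery
Small stones: open surgery 26/37 = 70.3%, percutaneous nephrolithotomy 485/819 = 59.2% → open surgery
Overall: open surgery 357/833 = 42.9%, percutaneous nephrolithotomy 505/892 = 56.6% → percutaneous nephrolithotomy
Open surgery wins each stone group but percutaneous nephrolithotomy wins overall — the comparison reverses. Open surgery's cases skew toward large stones, which has a lower base rate.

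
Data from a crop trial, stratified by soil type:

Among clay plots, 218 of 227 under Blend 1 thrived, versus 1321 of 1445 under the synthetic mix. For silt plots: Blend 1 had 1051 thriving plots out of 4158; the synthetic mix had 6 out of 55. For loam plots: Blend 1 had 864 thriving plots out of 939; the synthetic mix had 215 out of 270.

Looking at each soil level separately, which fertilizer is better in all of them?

Blend 1

Clay: Blend 1 218/227 = 96.0%, the synthetic mix 1321/1445 = 91.4% → Blend 1
Silt: Blend 1 1051/4158 = 25.3%, the synthetic mix 6/55 = 10.9% → Blend 1
Loam: Blend 1 864/939 = 92.0%, the synthetic mix 215/270 = 79.6% → Blend 1
Blend 1 has the higher rate in all 3 groups.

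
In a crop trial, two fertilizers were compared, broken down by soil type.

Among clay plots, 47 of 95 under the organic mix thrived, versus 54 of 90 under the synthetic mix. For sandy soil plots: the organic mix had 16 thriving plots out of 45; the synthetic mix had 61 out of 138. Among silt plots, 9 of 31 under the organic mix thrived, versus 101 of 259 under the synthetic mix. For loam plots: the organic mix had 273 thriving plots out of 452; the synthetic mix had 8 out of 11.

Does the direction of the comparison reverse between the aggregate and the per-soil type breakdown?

Clay: the organic mix 47/95 = 49.5%, the synthetic mix 54/90 = 60.0% → the synthetic mix
Sandy soil: the organic mix 16/45 = 35.6%, the synthetic mix 61/138 = 44.2% → the synthetic mix
Silt: the organic mix 9/31 = 29.0%, the synthetic mix 101/259 = 39.0% → the synthetic mix
Loam: the organic mix 273/452 = 60.4%, the synthetic mix 8/11 = 72.7% → the synthetic mix
Overall: the organic mix 345/623 = 55.4%, the synthetic mix 224/498 = 45.0% → the organic mix
The synthetic mix wins each soil group but the organic mix wins overall — the comparison reverses. The synthetic mix's plots skew toward silt, which has a lower base rate.

Yes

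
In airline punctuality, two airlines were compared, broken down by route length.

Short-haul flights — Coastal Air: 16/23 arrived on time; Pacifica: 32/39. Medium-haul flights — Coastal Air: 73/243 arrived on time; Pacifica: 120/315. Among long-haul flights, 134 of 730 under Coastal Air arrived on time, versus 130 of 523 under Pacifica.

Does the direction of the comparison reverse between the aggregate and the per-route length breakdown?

No

Short-haul: Coastal Air 16/23 = 69.6%, Pacifica 32/39 = 82.1% → Pacifica
Medium-haul: Coastal Air 73/243 = 30.0%, Pacifica 120/315 = 38.1% → Pacifica
Long-haul: Coastal Air 134/730 = 18.4%, Pacifica 130/523 = 24.9% → Pacifica
Overall: Coastal Air 223/996 = 22.4%, Pacifica 282/877 = 32.2% → Pacifica
Pacifica wins overall and in every route group — no reversal.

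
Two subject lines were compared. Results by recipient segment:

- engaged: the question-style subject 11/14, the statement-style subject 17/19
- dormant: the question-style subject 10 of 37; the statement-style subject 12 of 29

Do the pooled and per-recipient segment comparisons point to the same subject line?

Engaged: the question-style subject 11/14 = 78.6%, the statement-style subject 17/19 = 89.5% → the statement-style subject
Dormant: the question-style subject 10/37 = 27.0%, the statement-style subject 12/29 = 41.4% → the statement-style subject
Overall: the question-style subject 21/51 = 41.2%, the statement-style subject 29/48 = 60.4% → the statement-style subject
The statement-style subject wins overall and in every recipient group — no reversal.

Yes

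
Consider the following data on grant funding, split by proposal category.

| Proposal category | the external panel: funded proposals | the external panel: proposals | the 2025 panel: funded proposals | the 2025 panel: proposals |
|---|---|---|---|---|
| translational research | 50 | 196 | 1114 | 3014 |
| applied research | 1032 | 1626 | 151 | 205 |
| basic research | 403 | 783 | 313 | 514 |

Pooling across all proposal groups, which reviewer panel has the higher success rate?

Translational research: the external panel 50/196 = 25.5%, the 2025 panel 1114/3014 = 37.0% → the 2025 panel
Applied research: the external panel 1032/1626 = 63.5%, the 2025 panel 151/205 = 73.7% → the 2025 panel
Basic research: the external panel 403/783 = 51.5%, the 2025 panel 313/514 = 60.9% → the 2025 panel
Overall: the external panel 1485/2605 = 57.0%, the 2025 panel 1578/3733 = 42.3% → the external panel
(The 2025 panel wins every proposal group but the external panel wins overall — the 2025 panel's proposals skew toward the low-rate translational research group.)

the external panel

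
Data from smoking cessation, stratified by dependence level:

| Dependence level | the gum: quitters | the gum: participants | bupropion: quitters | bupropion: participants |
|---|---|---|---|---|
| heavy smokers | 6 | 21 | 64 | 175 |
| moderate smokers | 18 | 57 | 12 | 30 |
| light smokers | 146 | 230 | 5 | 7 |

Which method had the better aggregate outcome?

Heavy smokers: the gum 6/21 = 28.6%, bupropion 64/175 = 36.6% → bupropion
Moderate smokers: the gum 18/57 = 31.6%, bupropion 12/30 = 40.0% → bupropion
Light smokers: the gum 146/230 = 63.5%, bupropion 5/7 = 71.4% → bupropion
Overall: the gum 170/308 = 55.2%, bupropion 81/212 = 38.2% → the gum
(Bupropion wins every dependence group but the gum wins overall — bupropion's participants skew toward the low-rate heavy smokers group.)

the gum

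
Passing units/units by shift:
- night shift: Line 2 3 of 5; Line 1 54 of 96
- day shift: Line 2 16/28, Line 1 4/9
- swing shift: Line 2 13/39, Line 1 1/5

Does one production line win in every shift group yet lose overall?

Yes

Night shift: Line 2 3/5 = 60.0%, Line 1 54/96 = 56.2% → Line 2
Day shift: Line 2 16/28 = 57.1%, Line 1 4/9 = 44.4% → Line 2
Swing shift: Line 2 13/39 = 33.3%, Line 1 1/5 = 20.0% → Line 2
Overall: Line 2 32/72 = 44.4%, Line 1 59/110 = 53.6% → Line 1
Line 2 wins each shift group but Line 1 wins overall — the comparison reverses. Line 2's units skew toward swing shift, which has a lower base rate.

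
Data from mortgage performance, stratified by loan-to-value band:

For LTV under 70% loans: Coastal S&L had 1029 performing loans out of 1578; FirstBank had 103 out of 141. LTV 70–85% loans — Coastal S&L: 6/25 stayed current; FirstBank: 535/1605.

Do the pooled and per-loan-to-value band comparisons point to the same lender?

LTV under 70%: Coastal S&L 1029/1578 = 65.2%, FirstBank 103/141 = 73.0% → FirstBank
LTV 70–85%: Coastal S&L 6/25 = 24.0%, FirstBank 535/1605 = 33.3% → FirstBank
Overall: Coastal S&L 1035/1603 = 64.6%, FirstBank 638/1746 = 36.5% → Coastal S&L
FirstBank wins each loan-to-value group but Coastal S&L wins overall — the comparison reverses. FirstBank's loans skew toward LTV 70–85%, which has a lower base rate.

No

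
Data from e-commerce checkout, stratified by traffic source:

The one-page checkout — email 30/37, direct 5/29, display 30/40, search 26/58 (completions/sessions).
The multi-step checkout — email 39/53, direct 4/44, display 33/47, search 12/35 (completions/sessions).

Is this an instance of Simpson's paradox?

Email: the one-page checkout 30/37 = 81.1%, the multi-step checkout 39/53 = 73.6% → the one-page checkout
Direct: the one-page checkout 5/29 = 17.2%, the multi-step checkout 4/44 = 9.1% → the one-page checkout
Display: the one-page checkout 30/40 = 75.0%, the multi-step checkout 33/47 = 70.2% → the one-page checkout
Search: the one-page checkout 26/58 = 44.8%, the multi-step checkout 12/35 = 34.3% → the one-page checkout
Overall: the one-page checkout 91/164 = 55.5%, the multi-step checkout 88/179 = 49.2% → the one-page checkout
The one-page checkout wins overall and in every traffic group — no reversal.

No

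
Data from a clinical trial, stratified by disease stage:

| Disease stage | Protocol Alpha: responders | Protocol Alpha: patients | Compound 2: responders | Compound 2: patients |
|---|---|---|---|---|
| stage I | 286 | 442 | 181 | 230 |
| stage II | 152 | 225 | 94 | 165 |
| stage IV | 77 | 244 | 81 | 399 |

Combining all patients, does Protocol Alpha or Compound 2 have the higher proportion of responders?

Stage I: Protocol Alpha 286/442 = 64.7%, Compound 2 181/230 = 78.7% → Compound 2
Stage II: Protocol Alpha 152/225 = 67.6%, Compound 2 94/165 = 57.0% → Protocol Alpha
Stage IV: Protocol Alpha 77/244 = 31.6%, Compound 2 81/399 = 20.3% → Protocol Alpha
Overall: Protocol Alpha 515/911 = 56.5%, Compound 2 356/794 = 44.8% → Protocol Alpha
(Neither sweeps every disease group, but Protocol Alpha has the higher pooled rate.)

Protocol Alpha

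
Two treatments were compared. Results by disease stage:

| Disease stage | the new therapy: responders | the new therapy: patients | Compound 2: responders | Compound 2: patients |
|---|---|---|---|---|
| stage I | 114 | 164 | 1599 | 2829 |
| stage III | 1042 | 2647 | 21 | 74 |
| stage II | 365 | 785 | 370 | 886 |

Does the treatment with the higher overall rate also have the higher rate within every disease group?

No

Stage I: the new therapy 114/164 = 69.5%, Compound 2 1599/2829 = 56.5% → the new therapy
Stage III: the new therapy 1042/2647 = 39.4%, Compound 2 21/74 = 28.4% → the new therapy
Stage II: the new therapy 365/785 = 46.5%, Compound 2 370/886 = 41.8% → the new therapy
Overall: the new therapy 1521/3596 = 42.3%, Compound 2 1990/3789 = 52.5% → Compound 2
The new therapy wins each disease group but Compound 2 wins overall — the comparison reverses. The new therapy's patients skew toward stage III, which has a lower base rate.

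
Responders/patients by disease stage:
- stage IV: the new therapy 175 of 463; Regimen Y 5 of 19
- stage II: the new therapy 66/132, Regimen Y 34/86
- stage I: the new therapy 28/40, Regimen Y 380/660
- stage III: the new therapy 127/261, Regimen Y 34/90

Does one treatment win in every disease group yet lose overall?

Yes

Stage IV: the new therapy 175/463 = 37.8%, Regimen Y 5/19 = 26.3% → the new therapy
Stage II: the new therapy 66/132 = 50.0%, Regimen Y 34/86 = 39.5% → the new therapy
Stage I: the new therapy 28/40 = 70.0%, Regimen Y 380/660 = 57.6% → the new therapy
Stage III: the new therapy 127/261 = 48.7%, Regimen Y 34/90 = 37.8% → the new therapy
Overall: the new therapy 396/896 = 44.2%, Regimen Y 453/855 = 53.0% → Regimen Y
The new therapy wins each disease group but Regimen Y wins overall — the comparison reverses. The new therapy's patients skew toward stage IV, which has a lower base rate.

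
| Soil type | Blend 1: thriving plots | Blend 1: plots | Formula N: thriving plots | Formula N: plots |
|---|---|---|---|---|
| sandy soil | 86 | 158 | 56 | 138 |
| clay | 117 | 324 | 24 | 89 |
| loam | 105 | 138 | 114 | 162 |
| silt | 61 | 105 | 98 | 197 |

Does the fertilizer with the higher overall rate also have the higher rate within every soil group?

Yes

Sandy soil: Blend 1 86/158 = 54.4%, Formula N 56/138 = 40.6% → Blend 1
Clay: Blend 1 117/324 = 36.1%, Formula N 24/89 = 27.0% → Blend 1
Loam: Blend 1 105/138 = 76.1%, Formula N 114/162 = 70.4% → Blend 1
Silt: Blend 1 61/105 = 58.1%, Formula N 98/197 = 49.7% → Blend 1
Overall: Blend 1 369/725 = 50.9%, Formula N 292/586 = 49.8% → Blend 1
Blend 1 wins overall and in every soil group — no reversal.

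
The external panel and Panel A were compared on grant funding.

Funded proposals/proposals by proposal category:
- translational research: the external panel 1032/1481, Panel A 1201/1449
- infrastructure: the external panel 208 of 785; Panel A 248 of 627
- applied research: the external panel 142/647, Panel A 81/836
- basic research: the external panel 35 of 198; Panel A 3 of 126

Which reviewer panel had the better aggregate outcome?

Panel A

Translational research: the external panel 1032/1481 = 69.7%, Panel A 1201/1449 = 82.9% → Panel A
Infrastructure: the external panel 208/785 = 26.5%, Panel A 248/627 = 39.6% → Panel A
Applied research: the external panel 142/647 = 21.9%, Panel A 81/836 = 9.7% → the external panel
Basic research: the external panel 35/198 = 17.7%, Panel A 3/126 = 2.4% → the external panel
Overall: the external panel 1417/3111 = 45.5%, Panel A 1533/3038 = 50.5% → Panel A
(Neither sweeps every proposal group, but Panel A has the higher pooled rate.)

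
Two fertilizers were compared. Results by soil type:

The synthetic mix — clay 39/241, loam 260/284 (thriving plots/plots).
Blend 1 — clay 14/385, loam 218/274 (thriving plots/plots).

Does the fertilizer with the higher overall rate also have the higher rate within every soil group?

Yes

Clay: the synthetic mix 39/241 = 16.2%, Blend 1 14/385 = 3.6% → the synthetic mix
Loam: the synthetic mix 260/284 = 91.5%, Blend 1 218/274 = 79.6% → the synthetic mix
Overall: the synthetic mix 299/525 = 57.0%, Blend 1 232/659 = 35.2% → the synthetic mix
The synthetic mix wins overall and in every soil group — no reversal.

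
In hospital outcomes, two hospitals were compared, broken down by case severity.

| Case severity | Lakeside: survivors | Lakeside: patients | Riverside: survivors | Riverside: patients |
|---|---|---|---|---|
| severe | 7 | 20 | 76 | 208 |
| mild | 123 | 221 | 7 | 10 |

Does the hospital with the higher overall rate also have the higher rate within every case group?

Severe: Lakeside 7/20 = 35.0%, Riverside 76/208 = 36.5% → Riverside
Mild: Lakeside 123/221 = 55.7%, Riverside 7/10 = 70.0% → Riverside
Overall: Lakeside 130/241 = 53.9%, Riverside 83/218 = 38.1% → Lakeside
Riverside wins each case group but Lakeside wins overall — the comparison reverses. Riverside's patients skew toward severe, which has a lower base rate.

No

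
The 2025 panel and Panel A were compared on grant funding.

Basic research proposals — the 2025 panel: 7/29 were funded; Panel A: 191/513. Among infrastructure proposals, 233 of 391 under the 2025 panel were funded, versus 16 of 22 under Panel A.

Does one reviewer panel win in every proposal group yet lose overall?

Yes

Basic research: the 2025 panel 7/29 = 24.1%, Panel A 191/513 = 37.2% → Panel A
Infrastructure: the 2025 panel 233/391 = 59.6%, Panel A 16/22 = 72.7% → Panel A
Overall: the 2025 panel 240/420 = 57.1%, Panel A 207/535 = 38.7% → the 2025 panel
Panel A wins each proposal group but the 2025 panel wins overall — the comparison reverses. Panel A's proposals skew toward basic research, which has a lower base rate.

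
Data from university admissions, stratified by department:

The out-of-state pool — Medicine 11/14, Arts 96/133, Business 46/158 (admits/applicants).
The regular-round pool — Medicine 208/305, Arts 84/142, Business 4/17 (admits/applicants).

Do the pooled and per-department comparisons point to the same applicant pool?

No

Medicine: the out-of-state pool 11/14 = 78.6%, the regular-round pool 208/305 = 68.2% → the out-of-state pool
Arts: the out-of-state pool 96/133 = 72.2%, the regular-round pool 84/142 = 59.2% → the out-of-state pool
Business: the out-of-state pool 46/158 = 29.1%, the regular-round pool 4/17 = 23.5% → the out-of-state pool
Overall: the out-of-state pool 153/305 = 50.2%, the regular-round pool 296/464 = 63.8% → the regular-round pool
The out-of-state pool wins each department group but the regular-round pool wins overall — the comparison reverses. The out-of-state pool's applicants skew toward Business, which has a lower base rate.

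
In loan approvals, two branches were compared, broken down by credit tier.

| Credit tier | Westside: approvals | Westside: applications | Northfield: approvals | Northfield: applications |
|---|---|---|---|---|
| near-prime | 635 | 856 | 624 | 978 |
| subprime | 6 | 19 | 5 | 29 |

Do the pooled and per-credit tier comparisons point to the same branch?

Yes

Near-prime: Westside 635/856 = 74.2%, Northfield 624/978 = 63.8% → Westside
Subprime: Westside 6/19 = 31.6%, Northfield 5/29 = 17.2% → Westside
Overall: Westside 641/875 = 73.3%, Northfield 629/1007 = 62.5% → Westside
Westside wins overall and in every credit group — no reversal.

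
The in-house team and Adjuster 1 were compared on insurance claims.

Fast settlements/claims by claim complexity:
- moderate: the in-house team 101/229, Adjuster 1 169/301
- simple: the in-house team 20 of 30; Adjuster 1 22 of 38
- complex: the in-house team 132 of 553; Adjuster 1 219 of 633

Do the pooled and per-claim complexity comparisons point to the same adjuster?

Moderate: the in-house team 101/229 = 44.1%, Adjuster 1 169/301 = 56.1% → Adjuster 1
Simple: the in-house team 20/30 = 66.7%, Adjuster 1 22/38 = 57.9% → the in-house team
Complex: the in-house team 132/553 = 23.9%, Adjuster 1 219/633 = 34.6% → Adjuster 1
Overall: the in-house team 253/812 = 31.2%, Adjuster 1 410/972 = 42.2% → Adjuster 1
Neither sweeps: the in-house team wins 1 of 3 groups, Adjuster 1 wins 2. Adjuster 1 wins overall but not every group — no Simpson reversal.

No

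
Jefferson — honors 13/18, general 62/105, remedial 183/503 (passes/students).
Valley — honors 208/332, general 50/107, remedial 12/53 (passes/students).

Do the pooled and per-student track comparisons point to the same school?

Honors: Jefferson 13/18 = 72.2%, Valley 208/332 = 62.7% → Jefferson
General: Jefferson 62/105 = 59.0%, Valley 50/107 = 46.7% → Jefferson
Remedial: Jefferson 183/503 = 36.4%, Valley 12/53 = 22.6% → Jefferson
Overall: Jefferson 258/626 = 41.2%, Valley 270/492 = 54.9% → Valley
Jefferson wins each student group but Valley wins overall — the comparison reverses. Jefferson's students skew toward remedial, which has a lower base rate.

No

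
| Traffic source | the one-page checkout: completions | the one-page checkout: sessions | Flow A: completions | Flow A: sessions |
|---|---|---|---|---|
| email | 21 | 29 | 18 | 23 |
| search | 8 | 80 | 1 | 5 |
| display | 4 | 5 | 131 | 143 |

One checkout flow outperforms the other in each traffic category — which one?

Flow A

Email: the one-page checkout 21/29 = 72.4%, Flow A 18/23 = 78.3% → Flow A
Search: the one-page checkout 8/80 = 10.0%, Flow A 1/5 = 20.0% → Flow A
Display: the one-page checkout 4/5 = 80.0%, Flow A 131/143 = 91.6% → Flow A
Flow A has the higher rate in all 3 groups.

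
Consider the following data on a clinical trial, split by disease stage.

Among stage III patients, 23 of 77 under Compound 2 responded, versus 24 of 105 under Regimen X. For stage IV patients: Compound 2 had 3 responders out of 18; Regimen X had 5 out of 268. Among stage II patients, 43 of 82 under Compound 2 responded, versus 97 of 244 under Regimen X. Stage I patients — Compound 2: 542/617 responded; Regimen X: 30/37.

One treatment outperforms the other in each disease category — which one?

Stage III: Compound 2 23/77 = 29.9%, Regimen X 24/105 = 22.9% → Compound 2
Stage IV: Compound 2 3/18 = 16.7%, Regimen X 5/268 = 1.9% → Compound 2
Stage II: Compound 2 43/82 = 52.4%, Regimen X 97/244 = 39.8% → Compound 2
Stage I: Compound 2 542/617 = 87.8%, Regimen X 30/37 = 81.1% → Compound 2
Compound 2 has the higher rate in all 4 groups.

Compound 2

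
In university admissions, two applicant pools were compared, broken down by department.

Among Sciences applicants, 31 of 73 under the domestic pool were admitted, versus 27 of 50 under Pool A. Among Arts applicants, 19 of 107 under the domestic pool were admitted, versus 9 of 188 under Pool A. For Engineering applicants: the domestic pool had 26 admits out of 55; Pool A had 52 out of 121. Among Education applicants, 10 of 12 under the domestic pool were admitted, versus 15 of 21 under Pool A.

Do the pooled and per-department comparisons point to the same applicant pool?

Sciences: the domestic pool 31/73 = 42.5%, Pool A 27/50 = 54.0% → Pool A
Arts: the domestic pool 19/107 = 17.8%, Pool A 9/188 = 4.8% → the domestic pool
Engineering: the domestic pool 26/55 = 47.3%, Pool A 52/121 = 43.0% → the domestic pool
Education: the domestic pool 10/12 = 83.3%, Pool A 15/21 = 71.4% → the domestic pool
Overall: the domestic pool 86/247 = 34.8%, Pool A 103/380 = 27.1% → the domestic pool
Neither sweeps: the domestic pool wins 3 of 4 groups, Pool A wins 1. The domestic pool wins overall but not every group — no Simpson reversal.

No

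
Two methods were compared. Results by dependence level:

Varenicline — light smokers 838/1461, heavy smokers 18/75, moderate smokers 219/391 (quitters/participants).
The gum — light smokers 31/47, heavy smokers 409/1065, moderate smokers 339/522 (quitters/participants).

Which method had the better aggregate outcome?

Light smokers: varenicline 838/1461 = 57.4%, the gum 31/47 = 66.0% → the gum
Heavy smokers: varenicline 18/75 = 24.0%, the gum 409/1065 = 38.4% → the gum
Moderate smokers: varenicline 219/391 = 56.0%, the gum 339/522 = 64.9% → the gum
Overall: varenicline 1075/1927 = 55.8%, the gum 779/1634 = 47.7% → varenicline
(The gum wins every dependence group but varenicline wins overall — the gum's participants skew toward the low-rate heavy smokers group.)

varenicline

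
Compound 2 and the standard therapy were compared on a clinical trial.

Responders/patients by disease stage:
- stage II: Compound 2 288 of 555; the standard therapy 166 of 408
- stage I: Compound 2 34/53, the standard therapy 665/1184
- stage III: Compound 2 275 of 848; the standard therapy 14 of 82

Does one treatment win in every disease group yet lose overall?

Yes

Stage II: Compound 2 288/555 = 51.9%, the standard therapy 166/408 = 40.7% → Compound 2
Stage I: Compound 2 34/53 = 64.2%, the standard therapy 665/1184 = 56.2% → Compound 2
Stage III: Compound 2 275/848 = 32.4%, the standard therapy 14/82 = 17.1% → Compound 2
Overall: Compound 2 597/1456 = 41.0%, the standard therapy 845/1674 = 50.5% → the standard therapy
Compound 2 wins each disease group but the standard therapy wins overall — the comparison reverses. Compound 2's patients skew toward stage III, which has a lower base rate.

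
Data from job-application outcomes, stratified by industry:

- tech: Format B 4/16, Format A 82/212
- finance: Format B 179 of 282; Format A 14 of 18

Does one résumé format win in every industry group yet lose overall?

Yes

Tech: Format B 4/16 = 25.0%, Format A 82/212 = 38.7% → Format A
Finance: Format B 179/282 = 63.5%, Format A 14/18 = 77.8% → Format A
Overall: Format B 183/298 = 61.4%, Format A 96/230 = 41.7% → Format B
Format A wins each industry group but Format B wins overall — the comparison reverses. Format A's applications skew toward tech, which has a lower base rate.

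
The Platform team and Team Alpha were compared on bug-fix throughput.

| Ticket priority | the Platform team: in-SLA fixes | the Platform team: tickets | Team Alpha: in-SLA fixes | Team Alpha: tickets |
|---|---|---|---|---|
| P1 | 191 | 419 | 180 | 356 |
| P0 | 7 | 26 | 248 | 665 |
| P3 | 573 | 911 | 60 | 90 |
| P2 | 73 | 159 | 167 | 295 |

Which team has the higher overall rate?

the Platform team

P1: the Platform team 191/419 = 45.6%, Team Alpha 180/356 = 50.6% → Team Alpha
P0: the Platform team 7/26 = 26.9%, Team Alpha 248/665 = 37.3% → Team Alpha
P3: the Platform team 573/911 = 62.9%, Team Alpha 60/90 = 66.7% → Team Alpha
P2: the Platform team 73/159 = 45.9%, Team Alpha 167/295 = 56.6% → Team Alpha
Overall: the Platform team 844/1515 = 55.7%, Team Alpha 655/1406 = 46.6% → the Platform team
(Team Alpha wins every ticket group but the Platform team wins overall — Team Alpha's tickets skew toward the low-rate P0 group.)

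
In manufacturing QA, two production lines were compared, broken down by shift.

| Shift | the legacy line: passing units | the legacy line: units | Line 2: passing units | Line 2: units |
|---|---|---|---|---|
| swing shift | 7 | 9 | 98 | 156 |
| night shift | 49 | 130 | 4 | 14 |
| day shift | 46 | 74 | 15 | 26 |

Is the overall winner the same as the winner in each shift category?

Swing shift: the legacy line 7/9 = 77.8%, Line 2 98/156 = 62.8% → the legacy line
Night shift: the legacy line 49/130 = 37.7%, Line 2 4/14 = 28.6% → the legacy line
Day shift: the legacy line 46/74 = 62.2%, Line 2 15/26 = 57.7% → the legacy line
Overall: the legacy line 102/213 = 47.9%, Line 2 117/196 = 59.7% → Line 2
The legacy line wins each shift group but Line 2 wins overall — the comparison reverses. The legacy line's units skew toward night shift, which has a lower base rate.

No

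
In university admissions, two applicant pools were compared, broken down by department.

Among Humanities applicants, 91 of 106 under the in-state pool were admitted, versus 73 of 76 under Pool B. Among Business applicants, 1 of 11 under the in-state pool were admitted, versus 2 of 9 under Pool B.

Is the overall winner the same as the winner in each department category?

Yes

Humanities: the in-state pool 91/106 = 85.8%, Pool B 73/76 = 96.1% → Pool B
Business: the in-state pool 1/11 = 9.1%, Pool B 2/9 = 22.2% → Pool B
Overall: the in-state pool 92/117 = 78.6%, Pool B 75/85 = 88.2% → Pool B
Pool B wins overall and in every department group — no reversal.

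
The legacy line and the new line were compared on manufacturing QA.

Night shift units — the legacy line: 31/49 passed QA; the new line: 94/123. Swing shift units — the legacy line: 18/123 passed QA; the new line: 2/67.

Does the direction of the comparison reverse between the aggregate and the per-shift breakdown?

Night shift: the legacy line 31/49 = 63.3%, the new line 94/123 = 76.4% → the new line
Swing shift: the legacy line 18/123 = 14.6%, the new line 2/67 = 3.0% → the legacy line
Overall: the legacy line 49/172 = 28.5%, the new line 96/190 = 50.5% → the new line
Neither sweeps: the legacy line wins 1 of 2 groups, the new line wins 1. The new line wins overall but not every group — no Simpson reversal.

No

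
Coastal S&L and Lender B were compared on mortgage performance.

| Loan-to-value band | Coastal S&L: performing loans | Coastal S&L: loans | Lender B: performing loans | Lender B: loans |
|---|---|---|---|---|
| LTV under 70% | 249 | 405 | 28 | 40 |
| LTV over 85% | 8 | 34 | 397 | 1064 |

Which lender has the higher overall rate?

Coastal S&L

LTV under 70%: Coastal S&L 249/405 = 61.5%, Lender B 28/40 = 70.0% → Lender B
LTV over 85%: Coastal S&L 8/34 = 23.5%, Lender B 397/1064 = 37.3% → Lender B
Overall: Coastal S&L 257/439 = 58.5%, Lender B 425/1104 = 38.5% → Coastal S&L
(Lender B wins every loan-to-value group but Coastal S&L wins overall — Lender B's loans skew toward the low-rate LTV over 85% group.)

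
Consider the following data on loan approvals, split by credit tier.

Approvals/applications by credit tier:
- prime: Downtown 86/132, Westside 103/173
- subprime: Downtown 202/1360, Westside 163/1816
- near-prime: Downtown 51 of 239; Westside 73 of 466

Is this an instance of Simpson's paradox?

Prime: Downtown 86/132 = 65.2%, Westside 103/173 = 59.5% → Downtown
Subprime: Downtown 202/1360 = 14.9%, Westside 163/1816 = 9.0% → Downtown
Near-prime: Downtown 51/239 = 21.3%, Westside 73/466 = 15.7% → Downtown
Overall: Downtown 339/1731 = 19.6%, Westside 339/2455 = 13.8% → Downtown
Downtown wins overall and in every credit group — no reversal.

No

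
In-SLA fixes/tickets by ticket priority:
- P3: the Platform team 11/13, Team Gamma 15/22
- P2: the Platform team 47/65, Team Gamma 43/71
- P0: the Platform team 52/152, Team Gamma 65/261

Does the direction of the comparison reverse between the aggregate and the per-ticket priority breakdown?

No

P3: the Platform team 11/13 = 84.6%, Team Gamma 15/22 = 68.2% → the Platform team
P2: the Platform team 47/65 = 72.3%, Team Gamma 43/71 = 60.6% → the Platform team
P0: the Platform team 52/152 = 34.2%, Team Gamma 65/261 = 24.9% → the Platform team
Overall: the Platform team 110/230 = 47.8%, Team Gamma 123/354 = 34.7% → the Platform team
The Platform team wins overall and in every ticket group — no reversal.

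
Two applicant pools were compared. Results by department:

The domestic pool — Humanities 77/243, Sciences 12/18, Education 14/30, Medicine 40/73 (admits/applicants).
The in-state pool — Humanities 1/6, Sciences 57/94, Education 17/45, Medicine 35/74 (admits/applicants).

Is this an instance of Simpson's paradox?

Humanities: the domestic pool 77/243 = 31.7%, the in-state pool 1/6 = 16.7% → the domestic pool
Sciences: the domestic pool 12/18 = 66.7%, the in-state pool 57/94 = 60.6% → the domestic pool
Education: the domestic pool 14/30 = 46.7%, the in-state pool 17/45 = 37.8% → the domestic pool
Medicine: the domestic pool 40/73 = 54.8%, the in-state pool 35/74 = 47.3% → the domestic pool
Overall: the domestic pool 143/364 = 39.3%, the in-state pool 110/219 = 50.2% → the in-state pool
The domestic pool wins each department group but the in-state pool wins overall — the comparison reverses. The domestic pool's applicants skew toward Humanities, which has a lower base rate.

Yes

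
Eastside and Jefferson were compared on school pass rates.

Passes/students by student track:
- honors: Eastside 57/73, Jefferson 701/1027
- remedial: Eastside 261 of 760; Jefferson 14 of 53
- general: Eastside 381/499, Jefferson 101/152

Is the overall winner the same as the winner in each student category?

Honors: Eastside 57/73 = 78.1%, Jefferson 701/1027 = 68.3% → Eastside
Remedial: Eastside 261/760 = 34.3%, Jefferson 14/53 = 26.4% → Eastside
General: Eastside 381/499 = 76.4%, Jefferson 101/152 = 66.4% → Eastside
Overall: Eastside 699/1332 = 52.5%, Jefferson 816/1232 = 66.2% → Jefferson
Eastside wins each student group but Jefferson wins overall — the comparison reverses. Eastside's students skew toward remedial, which has a lower base rate.

No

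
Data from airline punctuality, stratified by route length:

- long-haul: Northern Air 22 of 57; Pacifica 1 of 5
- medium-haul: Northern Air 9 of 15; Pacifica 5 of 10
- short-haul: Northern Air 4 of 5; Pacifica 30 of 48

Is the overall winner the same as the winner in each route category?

No

Long-haul: Northern Air 22/57 = 38.6%, Pacifica 1/5 = 20.0% → Northern Air
Medium-haul: Northern Air 9/15 = 60.0%, Pacifica 5/10 = 50.0% → Northern Air
Short-haul: Northern Air 4/5 = 80.0%, Pacifica 30/48 = 62.5% → Northern Air
Overall: Northern Air 35/77 = 45.5%, Pacifica 36/63 = 57.1% → Pacifica
Northern Air wins each route group but Pacifica wins overall — the comparison reverses. Northern Air's flights skew toward long-haul, which has a lower base rate.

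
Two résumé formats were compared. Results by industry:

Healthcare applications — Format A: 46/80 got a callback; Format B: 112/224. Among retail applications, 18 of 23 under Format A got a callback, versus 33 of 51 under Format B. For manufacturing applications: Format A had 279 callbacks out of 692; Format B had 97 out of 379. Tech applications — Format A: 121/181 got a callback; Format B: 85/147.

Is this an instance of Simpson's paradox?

Healthcare: Format A 46/80 = 57.5%, Format B 112/224 = 50.0% → Format A
Retail: Format A 18/23 = 78.3%, Format B 33/51 = 64.7% → Format A
Manufacturing: Format A 279/692 = 40.3%, Format B 97/379 = 25.6% → Format A
Tech: Format A 121/181 = 66.9%, Format B 85/147 = 57.8% → Format A
Overall: Format A 464/976 = 47.5%, Format B 327/801 = 40.8% → Format A
Format A wins overall and in every industry group — no reversal.

No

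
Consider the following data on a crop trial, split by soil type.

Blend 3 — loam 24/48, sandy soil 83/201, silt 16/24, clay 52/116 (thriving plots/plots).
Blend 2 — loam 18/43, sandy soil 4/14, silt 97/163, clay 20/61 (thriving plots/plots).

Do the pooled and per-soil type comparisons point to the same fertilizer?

No

Loam: Blend 3 24/48 = 50.0%, Blend 2 18/43 = 41.9% → Blend 3
Sandy soil: Blend 3 83/201 = 41.3%, Blend 2 4/14 = 28.6% → Blend 3
Silt: Blend 3 16/24 = 66.7%, Blend 2 97/163 = 59.5% → Blend 3
Clay: Blend 3 52/116 = 44.8%, Blend 2 20/61 = 32.8% → Blend 3
Overall: Blend 3 175/389 = 45.0%, Blend 2 139/281 = 49.5% → Blend 2
Blend 3 wins each soil group but Blend 2 wins overall — the comparison reverses. Blend 3's plots skew toward sandy soil, which has a lower base rate.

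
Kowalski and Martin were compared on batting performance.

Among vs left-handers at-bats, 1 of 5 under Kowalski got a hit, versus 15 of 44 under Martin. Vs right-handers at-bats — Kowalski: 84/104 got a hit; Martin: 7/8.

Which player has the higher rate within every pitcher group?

Vs left-handers: Kowalski 1/5 = 20.0%, Martin 15/44 = 34.1% → Martin
Vs right-handers: Kowalski 84/104 = 80.8%, Martin 7/8 = 87.5% → Martin
Martin has the higher rate in both groups.

Martin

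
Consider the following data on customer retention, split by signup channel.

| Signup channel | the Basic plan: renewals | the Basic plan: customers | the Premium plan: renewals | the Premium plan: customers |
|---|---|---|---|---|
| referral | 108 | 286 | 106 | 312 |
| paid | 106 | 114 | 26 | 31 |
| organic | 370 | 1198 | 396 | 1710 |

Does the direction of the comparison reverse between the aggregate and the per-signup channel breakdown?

Referral: the Basic plan 108/286 = 37.8%, the Premium plan 106/312 = 34.0% → the Basic plan
Paid: the Basic plan 106/114 = 93.0%, the Premium plan 26/31 = 83.9% → the Basic plan
Organic: the Basic plan 370/1198 = 30.9%, the Premium plan 396/1710 = 23.2% → the Basic plan
Overall: the Basic plan 584/1598 = 36.5%, the Premium plan 528/2053 = 25.7% → the Basic plan
The Basic plan wins overall and in every signup group — no reversal.

No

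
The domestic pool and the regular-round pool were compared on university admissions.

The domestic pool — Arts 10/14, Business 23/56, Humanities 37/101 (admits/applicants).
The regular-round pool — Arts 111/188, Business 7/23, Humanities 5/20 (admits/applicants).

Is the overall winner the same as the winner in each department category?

Arts: the domestic pool 10/14 = 71.4%, the regular-round pool 111/188 = 59.0% → the domestic pool
Business: the domestic pool 23/56 = 41.1%, the regular-round pool 7/23 = 30.4% → the domestic pool
Humanities: the domestic pool 37/101 = 36.6%, the regular-round pool 5/20 = 25.0% → the domestic pool
Overall: the domestic pool 70/171 = 40.9%, the regular-round pool 123/231 = 53.2% → the regular-round pool
The domestic pool wins each department group but the regular-round pool wins overall — the comparison reverses. The domestic pool's applicants skew toward Humanities, which has a lower base rate.

No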